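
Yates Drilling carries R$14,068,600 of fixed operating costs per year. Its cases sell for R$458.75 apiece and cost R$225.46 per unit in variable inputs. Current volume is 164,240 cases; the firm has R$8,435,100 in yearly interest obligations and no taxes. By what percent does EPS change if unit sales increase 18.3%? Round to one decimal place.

Total contribution margin = 164,240 × R$233.29 = R$38,315,549.60.
Subtracting fixed costs: EBIT = R$38,315,549.60 − R$14,068,600 = R$24,246,949.60.
After interest of R$8,435,100.00, pre-tax earnings = R$15,811,849.60.
DCL = total CM / (EBIT − I) = R$38,315,549.60 / R$15,811,849.60 = 2.4232.
EPS therefore changes by 2.4232 × (+18.3%) = +44.3%.

+44.3%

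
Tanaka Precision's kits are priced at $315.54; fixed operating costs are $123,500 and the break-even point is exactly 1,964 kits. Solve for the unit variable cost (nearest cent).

At break-even, FC = Q × (P − VC), so P − VC = $123,500 ÷ 1,964 = $62.8819.
Hence VC = price − CM = $315.54 − $62.8819 = $252.66.

$252.66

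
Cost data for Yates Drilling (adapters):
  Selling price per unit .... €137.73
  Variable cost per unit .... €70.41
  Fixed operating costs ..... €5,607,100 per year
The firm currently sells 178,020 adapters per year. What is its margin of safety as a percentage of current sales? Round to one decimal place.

Each unit contributes €137.73 − €70.41 = €67.32. Break-even units = €5,607,100 ÷ €67.32 = 83,290.26; break-even revenue = 83,290.26 × €137.73 = €11,471,566.89.
Current sales = 178,020 × €137.73 = €24,518,694.60.
Margin of safety = (€24,518,694.60 − €11,471,566.89) ÷ €24,518,694.60 = 53.2%.

53.2%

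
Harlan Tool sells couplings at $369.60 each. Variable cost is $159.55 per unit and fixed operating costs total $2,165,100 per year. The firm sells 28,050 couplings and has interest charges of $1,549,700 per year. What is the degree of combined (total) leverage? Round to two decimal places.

2.71

Total contribution margin = 28,050 × $210.05 = $5,891,902.50.
Subtracting fixed costs: EBIT = $5,891,902.50 − $2,165,100 = $3,726,802.50. Interest = $1,549,700.00.
DOL = $5,891,902.50 ÷ $3,726,802.50 = 1.5810; DFL = $3,726,802.50 ÷ $2,177,102.50 = 1.7118.
Combined leverage = 1.5810 × 1.7118 = 2.7064.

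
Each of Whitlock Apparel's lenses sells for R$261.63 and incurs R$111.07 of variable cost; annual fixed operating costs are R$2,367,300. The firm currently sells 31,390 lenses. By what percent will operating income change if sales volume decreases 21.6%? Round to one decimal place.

Total contribution margin = 31,390 × R$150.56 = R$4,726,078.40.
Subtracting fixed costs: EBIT = R$4,726,078.40 − R$2,367,300 = R$2,358,778.40.
DOL = contribution ÷ EBIT = R$4,726,078.40 ÷ R$2,358,778.40 = 2.0036.
Operating income changes by 2.0036 × -21.6% = -43.3%.

-43.3%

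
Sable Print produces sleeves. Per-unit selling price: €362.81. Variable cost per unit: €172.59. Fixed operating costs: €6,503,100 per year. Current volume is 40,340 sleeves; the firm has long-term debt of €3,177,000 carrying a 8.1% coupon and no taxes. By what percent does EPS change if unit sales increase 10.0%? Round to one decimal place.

+84.0%

At 40,340 units, contribution = 40,340 × €190.22 = €7,673,474.80.
Operating income = contribution − fixed costs = €7,673,474.80 − €6,503,100 = €1,170,374.80.
After interest of €257,337.00, pre-tax earnings = €913,037.80.
Degree of combined leverage = contribution ÷ (EBIT − I) = €7,673,474.80 ÷ €913,037.80 = 8.4043.
EPS therefore changes by 8.4043 × (+10.0%) = +84.0%.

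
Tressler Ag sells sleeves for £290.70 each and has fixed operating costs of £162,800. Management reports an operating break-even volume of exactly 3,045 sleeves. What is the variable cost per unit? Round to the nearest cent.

At break-even, FC = Q × (P − VC), so P − VC = £162,800 ÷ 3,045 = £53.4647.
Variable cost per unit = £290.70 − £53.4647 = £237.24.

£237.24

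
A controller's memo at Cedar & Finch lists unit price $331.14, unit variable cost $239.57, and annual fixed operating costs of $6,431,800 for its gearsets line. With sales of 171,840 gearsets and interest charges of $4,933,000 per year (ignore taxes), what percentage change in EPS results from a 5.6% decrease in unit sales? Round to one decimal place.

-20.2%

Total contribution margin = 171,840 × $91.57 = $15,735,388.80.
EBIT = $15,735,388.80 − $6,431,800 = $9,303,588.80.
Interest = $4,933,000.00, so EBIT − I = $4,370,588.80.
Degree of combined leverage = contribution ÷ (EBIT − I) = $15,735,388.80 ÷ $4,370,588.80 = 3.6003.
EPS therefore changes by 3.6003 × (-5.6%) = -20.2%.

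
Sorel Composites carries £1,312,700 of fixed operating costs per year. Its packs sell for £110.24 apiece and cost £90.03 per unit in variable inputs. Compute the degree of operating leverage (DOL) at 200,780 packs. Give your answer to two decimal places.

1.48

Total contribution margin = 200,780 × £20.21 = £4,057,763.80.
Subtracting fixed costs: EBIT = £4,057,763.80 − £1,312,700 = £2,745,063.80.
So DOL = total CM / EBIT = £4,057,763.80 / £2,745,063.80 = 1.4782.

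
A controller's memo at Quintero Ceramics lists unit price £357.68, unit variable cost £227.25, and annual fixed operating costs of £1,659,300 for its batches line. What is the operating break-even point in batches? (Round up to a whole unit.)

12,722 batches

Each unit contributes £357.68 − £227.25 = £130.43.
Units to break even: £1,659,300 ÷ £130.43 = 12,721.77, rounded up to 12,722.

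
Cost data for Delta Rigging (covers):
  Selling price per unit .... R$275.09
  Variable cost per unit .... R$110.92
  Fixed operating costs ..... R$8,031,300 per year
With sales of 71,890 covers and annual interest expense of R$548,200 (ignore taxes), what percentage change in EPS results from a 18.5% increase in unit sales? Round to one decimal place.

At 71,890 units, contribution = 71,890 × R$164.17 = R$11,802,181.30.
Operating income = contribution − fixed costs = R$11,802,181.30 − R$8,031,300 = R$3,770,881.30.
After interest of R$548,200.00, pre-tax earnings = R$3,222,681.30.
Degree of combined leverage = contribution ÷ (EBIT − I) = R$11,802,181.30 ÷ R$3,222,681.30 = 3.6622.
EPS therefore changes by 3.6622 × (+18.5%) = +67.8%.

+67.8%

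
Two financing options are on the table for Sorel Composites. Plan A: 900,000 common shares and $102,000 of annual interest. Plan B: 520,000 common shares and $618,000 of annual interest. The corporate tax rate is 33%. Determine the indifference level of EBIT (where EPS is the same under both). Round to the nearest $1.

$1,324,105

Set EPS_A = EPS_B: (EBIT − $102,000)(1 − 0.33) ÷ 900,000 = (EBIT − $618,000)(1 − 0.33) ÷ 520,000.
Cancelling (1 − t) and cross-multiplying: 520,000·(EBIT − 102,000) = 900,000·(EBIT − 618,000).
EBIT × (900,000 − 520,000) = 618,000 × 900,000 − 102,000 × 520,000 = 503,160,000,000, so EBIT = 503,160,000,000 ÷ 380,000 = 1,324,105.26.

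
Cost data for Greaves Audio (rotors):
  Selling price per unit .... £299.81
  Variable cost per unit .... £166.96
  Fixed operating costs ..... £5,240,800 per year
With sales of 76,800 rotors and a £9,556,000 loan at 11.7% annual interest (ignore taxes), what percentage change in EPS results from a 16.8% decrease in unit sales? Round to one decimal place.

Contribution at this volume is 76,800 × £132.85 = £10,202,880.00.
Subtracting fixed costs: EBIT = £10,202,880.00 − £5,240,800 = £4,962,080.00.
After interest of £1,118,052.00, pre-tax earnings = £3,844,028.00.
DCL = total CM / (EBIT − I) = £10,202,880.00 / £3,844,028.00 = 2.6542.
EPS therefore changes by 2.6542 × (-16.8%) = -44.6%.

-44.6%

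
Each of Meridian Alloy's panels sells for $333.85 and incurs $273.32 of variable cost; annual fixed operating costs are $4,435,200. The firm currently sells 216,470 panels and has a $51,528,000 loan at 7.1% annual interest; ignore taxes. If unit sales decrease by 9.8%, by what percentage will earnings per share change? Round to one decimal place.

-25.6%

Contribution at this volume is 216,470 × $60.53 = $13,102,929.10.
Operating income = contribution − fixed costs = $13,102,929.10 − $4,435,200 = $8,667,729.10.
Interest = $3,658,488.00, so EBIT − I = $5,009,241.10.
DCL = total CM / (EBIT − I) = $13,102,929.10 / $5,009,241.10 = 2.6158.
EPS therefore changes by 2.6158 × (-9.8%) = -25.6%.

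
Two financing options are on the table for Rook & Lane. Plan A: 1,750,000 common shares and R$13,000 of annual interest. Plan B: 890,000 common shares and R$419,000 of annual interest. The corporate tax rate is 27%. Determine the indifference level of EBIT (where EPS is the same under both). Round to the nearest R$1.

At indifference, (EBIT − 13,000)(1 − t)/1,750,000 = (EBIT − 419,000)(1 − t)/890,000.
Cancelling (1 − t) and cross-multiplying: 890,000·(EBIT − 13,000) = 1,750,000·(EBIT − 419,000).
Solving, EBIT = (419,000·1,750,000 − 13,000·890,000) / (1,750,000 − 890,000) = 721,680,000,000 / 860,000 = 839,162.79.

R$839,163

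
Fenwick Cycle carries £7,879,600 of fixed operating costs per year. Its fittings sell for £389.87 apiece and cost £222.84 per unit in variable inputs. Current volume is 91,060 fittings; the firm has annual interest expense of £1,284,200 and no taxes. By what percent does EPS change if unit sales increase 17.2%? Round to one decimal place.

+43.3%

At 91,060 units, contribution = 91,060 × £167.03 = £15,209,751.80.
EBIT = £15,209,751.80 − £7,879,600 = £7,330,151.80.
Interest = £1,284,200.00, so EBIT − I = £6,045,951.80.
DCL = total CM / (EBIT − I) = £15,209,751.80 / £6,045,951.80 = 2.5157.
EPS therefore changes by 2.5157 × (+17.2%) = +43.3%.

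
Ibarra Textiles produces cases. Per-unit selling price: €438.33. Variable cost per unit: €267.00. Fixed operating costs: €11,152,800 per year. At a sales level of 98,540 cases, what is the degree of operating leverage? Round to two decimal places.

At 98,540 units, contribution = 98,540 × €171.33 = €16,882,858.20.
Operating income = contribution − fixed costs = €16,882,858.20 − €11,152,800 = €5,730,058.20.
DOL = contribution ÷ EBIT = €16,882,858.20 ÷ €5,730,058.20 = 2.9464.

2.95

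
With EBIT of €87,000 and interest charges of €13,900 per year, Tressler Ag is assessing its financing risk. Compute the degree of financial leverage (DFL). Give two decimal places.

Interest = €13,900.00.
DFL = EBIT ÷ (EBIT − I) = €87,000 ÷ (€87,000 − €13,900.00) = €87,000 ÷ €73,100.00 = 1.1902.

1.19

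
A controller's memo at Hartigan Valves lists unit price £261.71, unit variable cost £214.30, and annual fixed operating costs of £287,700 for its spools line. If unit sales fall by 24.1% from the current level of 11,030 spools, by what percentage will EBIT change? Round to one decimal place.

-53.6%

At 11,030 units, contribution = 11,030 × £47.41 = £522,932.30.
EBIT = £522,932.30 − £287,700 = £235,232.30.
DOL = contribution ÷ EBIT = £522,932.30 ÷ £235,232.30 = 2.2230.
So EBIT moves 2.2230 × (-24.1%) = -53.6%.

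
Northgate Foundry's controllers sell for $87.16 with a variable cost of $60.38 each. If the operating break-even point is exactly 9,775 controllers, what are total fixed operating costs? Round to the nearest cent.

$261,774.50

Each unit contributes $87.16 − $60.38 = $26.78.
Since BE = FC / CM, FC = 9,775 × $26.78 = $261,774.50.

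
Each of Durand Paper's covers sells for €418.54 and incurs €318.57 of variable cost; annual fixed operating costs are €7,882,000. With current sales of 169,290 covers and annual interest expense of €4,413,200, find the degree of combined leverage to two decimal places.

Total contribution margin = 169,290 × €99.97 = €16,923,921.30.
Subtracting fixed costs: EBIT = €16,923,921.30 − €7,882,000 = €9,041,921.30. Interest = €4,413,200.00, so EBIT − I = €4,628,721.30.
DCL = contribution ÷ (EBIT − I) = €16,923,921.30 ÷ €4,628,721.30 = 3.6563.

3.66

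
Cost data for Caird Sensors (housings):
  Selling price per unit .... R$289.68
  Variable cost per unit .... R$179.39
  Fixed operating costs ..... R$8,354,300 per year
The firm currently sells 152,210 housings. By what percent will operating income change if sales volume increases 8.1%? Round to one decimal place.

+16.1%

Contribution at this volume is 152,210 × R$110.29 = R$16,787,240.90.
EBIT = R$16,787,240.90 − R$8,354,300 = R$8,432,940.90.
DOL = contribution ÷ EBIT = R$16,787,240.90 ÷ R$8,432,940.90 = 1.9907.
%ΔEBIT = DOL × %ΔSales = 1.9907 × +8.1% = +16.1%.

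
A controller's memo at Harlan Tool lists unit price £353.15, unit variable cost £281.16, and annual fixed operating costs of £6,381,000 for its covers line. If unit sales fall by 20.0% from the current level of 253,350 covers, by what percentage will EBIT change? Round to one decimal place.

Total contribution margin = 253,350 × £71.99 = £18,238,666.50.
Subtracting fixed costs: EBIT = £18,238,666.50 − £6,381,000 = £11,857,666.50.
So DOL = total CM / EBIT = £18,238,666.50 / £11,857,666.50 = 1.5381.
Operating income changes by 1.5381 × -20.0% = -30.8%.

-30.8%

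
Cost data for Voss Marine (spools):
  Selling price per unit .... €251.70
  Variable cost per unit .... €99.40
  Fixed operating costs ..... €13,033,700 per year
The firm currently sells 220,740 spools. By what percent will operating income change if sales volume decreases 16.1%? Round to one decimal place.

Total contribution margin = 220,740 × €152.30 = €33,618,702.00.
EBIT = €33,618,702.00 − €13,033,700 = €20,585,002.00.
DOL = contribution ÷ EBIT = €33,618,702.00 ÷ €20,585,002.00 = 1.6332.
So EBIT moves 1.6332 × (-16.1%) = -26.3%.

-26.3%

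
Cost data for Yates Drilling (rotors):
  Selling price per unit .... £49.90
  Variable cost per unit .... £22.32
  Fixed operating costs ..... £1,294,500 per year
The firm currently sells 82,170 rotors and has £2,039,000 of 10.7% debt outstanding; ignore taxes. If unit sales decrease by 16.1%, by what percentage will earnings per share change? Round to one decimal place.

At 82,170 units, contribution = 82,170 × £27.58 = £2,266,248.60.
Operating income = contribution − fixed costs = £2,266,248.60 − £1,294,500 = £971,748.60.
After interest of £218,173.00, pre-tax earnings = £753,575.60.
Degree of combined leverage = contribution ÷ (EBIT − I) = £2,266,248.60 ÷ £753,575.60 = 3.0073.
EPS therefore changes by 3.0073 × (-16.1%) = -48.4%.

-48.4%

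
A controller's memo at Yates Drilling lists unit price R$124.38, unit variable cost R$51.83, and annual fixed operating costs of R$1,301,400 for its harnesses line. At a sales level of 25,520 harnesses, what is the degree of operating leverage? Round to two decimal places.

Total contribution margin = 25,520 × R$72.55 = R$1,851,476.00.
Operating income = contribution − fixed costs = R$1,851,476.00 − R$1,301,400 = R$550,076.00.
So DOL = total CM / EBIT = R$1,851,476.00 / R$550,076.00 = 3.3659.

3.37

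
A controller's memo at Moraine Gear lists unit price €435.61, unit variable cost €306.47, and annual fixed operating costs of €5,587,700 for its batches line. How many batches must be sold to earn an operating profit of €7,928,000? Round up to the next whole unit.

104,660 batches

Each unit contributes €435.61 − €306.47 = €129.14.
Need Q such that Q × €129.14 − €5,587,700 = €7,928,000, i.e. Q = €13,515,700 / €129.14 = 104,659.28 → 104,660.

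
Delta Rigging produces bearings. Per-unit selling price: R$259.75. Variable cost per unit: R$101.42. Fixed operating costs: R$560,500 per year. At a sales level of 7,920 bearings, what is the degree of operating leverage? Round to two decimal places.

Total contribution margin = 7,920 × R$158.33 = R$1,253,973.60.
Subtracting fixed costs: EBIT = R$1,253,973.60 − R$560,500 = R$693,473.60.
So DOL = total CM / EBIT = R$1,253,973.60 / R$693,473.60 = 1.8082.

1.81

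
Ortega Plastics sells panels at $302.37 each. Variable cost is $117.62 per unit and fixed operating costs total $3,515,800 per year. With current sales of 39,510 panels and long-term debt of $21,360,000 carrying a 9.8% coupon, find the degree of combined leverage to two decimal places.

4.32

Total contribution margin = 39,510 × $184.75 = $7,299,472.50.
Operating income = contribution − fixed costs = $7,299,472.50 − $3,515,800 = $3,783,672.50. Interest = $2,093,280.00.
DOL = $7,299,472.50 ÷ $3,783,672.50 = 1.9292; DFL = $3,783,672.50 ÷ $1,690,392.50 = 2.2383.
DCL = DOL × DFL = 1.9292 × 2.2383 = 4.3181.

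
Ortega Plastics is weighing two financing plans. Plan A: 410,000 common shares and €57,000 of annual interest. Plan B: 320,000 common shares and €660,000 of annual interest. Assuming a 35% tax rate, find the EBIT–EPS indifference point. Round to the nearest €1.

At indifference, (EBIT − 57,000)(1 − t)/410,000 = (EBIT − 660,000)(1 − t)/320,000.
Cancelling (1 − t) and cross-multiplying: 320,000·(EBIT − 57,000) = 410,000·(EBIT − 660,000).
EBIT × (410,000 − 320,000) = 660,000 × 410,000 − 57,000 × 320,000 = 252,360,000,000, so EBIT = 252,360,000,000 ÷ 90,000 = 2,804,000.00.

€2,804,000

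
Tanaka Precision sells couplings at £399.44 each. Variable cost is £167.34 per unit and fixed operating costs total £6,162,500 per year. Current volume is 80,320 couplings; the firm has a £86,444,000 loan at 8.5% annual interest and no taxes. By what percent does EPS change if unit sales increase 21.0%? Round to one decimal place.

At 80,320 units, contribution = 80,320 × £232.10 = £18,642,272.00.
Subtracting fixed costs: EBIT = £18,642,272.00 − £6,162,500 = £12,479,772.00.
After interest of £7,347,740.00, pre-tax earnings = £5,132,032.00.
Degree of combined leverage = contribution ÷ (EBIT − I) = £18,642,272.00 ÷ £5,132,032.00 = 3.6325.
EPS therefore changes by 3.6325 × (+21.0%) = +76.3%.

+76.3%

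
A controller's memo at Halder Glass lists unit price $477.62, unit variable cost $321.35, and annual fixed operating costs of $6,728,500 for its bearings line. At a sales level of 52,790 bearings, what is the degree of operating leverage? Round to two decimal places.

At 52,790 units, contribution = 52,790 × $156.27 = $8,249,493.30.
Subtracting fixed costs: EBIT = $8,249,493.30 − $6,728,500 = $1,520,993.30.
DOL = contribution ÷ EBIT = $8,249,493.30 ÷ $1,520,993.30 = 5.4238.

5.42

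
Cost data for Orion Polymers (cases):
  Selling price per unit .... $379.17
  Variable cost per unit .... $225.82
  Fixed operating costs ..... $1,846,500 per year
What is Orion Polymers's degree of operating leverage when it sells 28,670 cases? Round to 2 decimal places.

Contribution at this volume is 28,670 × $153.35 = $4,396,544.50.
Operating income = contribution − fixed costs = $4,396,544.50 − $1,846,500 = $2,550,044.50.
Degree of operating leverage = $4,396,544.50 / $2,550,044.50 = 1.7241.

1.72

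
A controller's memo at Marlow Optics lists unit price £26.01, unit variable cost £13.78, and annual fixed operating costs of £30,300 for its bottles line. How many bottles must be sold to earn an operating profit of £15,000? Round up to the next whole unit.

Each unit contributes £26.01 − £13.78 = £12.23.
Required volume = (fixed costs + target profit) ÷ CM = (£30,300 + £15,000) ÷ £12.23 = 3,704.01, so 3,705 bottles.

3,705 bottles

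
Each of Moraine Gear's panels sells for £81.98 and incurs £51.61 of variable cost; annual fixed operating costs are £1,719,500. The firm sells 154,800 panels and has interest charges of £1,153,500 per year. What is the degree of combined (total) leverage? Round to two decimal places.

2.57

Total contribution margin = 154,800 × £30.37 = £4,701,276.00.
Operating income = contribution − fixed costs = £4,701,276.00 − £1,719,500 = £2,981,776.00. Interest = £1,153,500.00.
DOL = £4,701,276.00 ÷ £2,981,776.00 = 1.5767; DFL = £2,981,776.00 ÷ £1,828,276.00 = 1.6309.
DCL = DOL × DFL = 1.5767 × 1.6309 = 2.5714.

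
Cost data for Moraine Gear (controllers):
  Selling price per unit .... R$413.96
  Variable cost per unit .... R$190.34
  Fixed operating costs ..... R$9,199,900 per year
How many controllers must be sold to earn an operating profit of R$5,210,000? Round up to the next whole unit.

64,440 controllers

Each unit contributes R$413.96 − R$190.34 = R$223.62.
Required volume = (fixed costs + target profit) ÷ CM = (R$9,199,900 + R$5,210,000) ÷ R$223.62 = 64,439.23, so 64,440 controllers.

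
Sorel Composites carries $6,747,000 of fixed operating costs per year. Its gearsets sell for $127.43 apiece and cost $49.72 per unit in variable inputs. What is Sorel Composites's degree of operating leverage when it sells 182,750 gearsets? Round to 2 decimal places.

Total contribution margin = 182,750 × $77.71 = $14,201,502.50.
Subtracting fixed costs: EBIT = $14,201,502.50 − $6,747,000 = $7,454,502.50.
DOL = contribution ÷ EBIT = $14,201,502.50 ÷ $7,454,502.50 = 1.9051.

1.91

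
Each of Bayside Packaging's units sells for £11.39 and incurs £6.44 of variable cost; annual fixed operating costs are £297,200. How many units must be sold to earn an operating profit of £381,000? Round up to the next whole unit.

Unit CM = price − variable cost = £11.39 − £6.44 = £4.95.
Required volume = (fixed costs + target profit) ÷ CM = (£297,200 + £381,000) ÷ £4.95 = 137,010.10, so 137,011 units.

137,011 units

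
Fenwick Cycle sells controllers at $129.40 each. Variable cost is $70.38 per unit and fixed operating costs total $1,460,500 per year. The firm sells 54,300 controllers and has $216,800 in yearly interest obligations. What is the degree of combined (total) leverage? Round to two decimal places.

At 54,300 units, contribution = 54,300 × $59.02 = $3,204,786.00.
EBIT = $3,204,786.00 − $1,460,500 = $1,744,286.00. Interest = $216,800.00, so EBIT − I = $1,527,486.00.
DCL = contribution ÷ (EBIT − I) = $3,204,786.00 ÷ $1,527,486.00 = 2.0981.

2.10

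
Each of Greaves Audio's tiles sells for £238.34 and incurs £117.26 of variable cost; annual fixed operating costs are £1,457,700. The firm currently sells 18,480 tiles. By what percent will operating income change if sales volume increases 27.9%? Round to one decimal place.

Total contribution margin = 18,480 × £121.08 = £2,237,558.40.
Operating income = contribution − fixed costs = £2,237,558.40 − £1,457,700 = £779,858.40.
So DOL = total CM / EBIT = £2,237,558.40 / £779,858.40 = 2.8692.
So EBIT moves 2.8692 × (+27.9%) = +80.1%.

+80.1%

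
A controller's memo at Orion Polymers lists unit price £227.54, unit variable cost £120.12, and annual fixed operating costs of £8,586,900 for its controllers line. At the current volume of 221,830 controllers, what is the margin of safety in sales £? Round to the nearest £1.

£32,286,190

Each unit contributes £227.54 − £120.12 = £107.42. Break-even units = £8,586,900 ÷ £107.42 = 79,937.63; break-even revenue = 79,937.63 × £227.54 = £18,189,007.88.
Current sales = 221,830 × £227.54 = £50,475,198.20.
Margin of safety = £50,475,198.20 − £18,189,007.88 = £32,286,190.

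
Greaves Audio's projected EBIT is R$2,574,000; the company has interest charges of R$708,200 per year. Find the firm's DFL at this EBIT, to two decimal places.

1.38

Annual interest charges come to R$708,200.00.
DFL = EBIT ÷ (EBIT − I) = R$2,574,000 ÷ (R$2,574,000 − R$708,200.00) = R$2,574,000 ÷ R$1,865,800.00 = 1.3796.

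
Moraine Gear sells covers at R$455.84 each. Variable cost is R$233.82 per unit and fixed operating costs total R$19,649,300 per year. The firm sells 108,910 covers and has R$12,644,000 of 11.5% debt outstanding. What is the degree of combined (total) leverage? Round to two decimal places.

7.86

Contribution at this volume is 108,910 × R$222.02 = R$24,180,198.20.
Subtracting fixed costs: EBIT = R$24,180,198.20 − R$19,649,300 = R$4,530,898.20. Interest = R$1,454,060.00.
DOL = R$24,180,198.20 ÷ R$4,530,898.20 = 5.3367; DFL = R$4,530,898.20 ÷ R$3,076,838.20 = 1.4726.
Combined leverage = 5.3367 × 1.4726 = 7.8588.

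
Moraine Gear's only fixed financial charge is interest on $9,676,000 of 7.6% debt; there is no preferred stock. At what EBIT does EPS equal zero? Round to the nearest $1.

Annual interest = 7.6% × $9,676,000 = $735,376.00.
With no preferred dividends, EPS = 0 when EBIT exactly covers interest, so the financial break-even EBIT is $735,376.00.

$735,376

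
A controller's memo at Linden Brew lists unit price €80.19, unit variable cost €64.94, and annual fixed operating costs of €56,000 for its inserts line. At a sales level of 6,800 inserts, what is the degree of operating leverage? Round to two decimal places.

At 6,800 units, contribution = 6,800 × €15.25 = €103,700.00.
Subtracting fixed costs: EBIT = €103,700.00 − €56,000 = €47,700.00.
So DOL = total CM / EBIT = €103,700.00 / €47,700.00 = 2.1740.

2.17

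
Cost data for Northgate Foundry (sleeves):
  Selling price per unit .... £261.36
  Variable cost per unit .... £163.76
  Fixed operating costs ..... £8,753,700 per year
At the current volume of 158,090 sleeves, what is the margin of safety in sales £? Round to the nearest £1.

Each unit contributes £261.36 − £163.76 = £97.60. Break-even units = £8,753,700 ÷ £97.60 = 89,689.55; break-even revenue = 89,689.55 × £261.36 = £23,441,260.57.
Actual sales revenue = 158,090 × £261.36 = £41,318,402.40.
Margin of safety = £41,318,402.40 − £23,441,260.57 = £17,877,142.

£17,877,142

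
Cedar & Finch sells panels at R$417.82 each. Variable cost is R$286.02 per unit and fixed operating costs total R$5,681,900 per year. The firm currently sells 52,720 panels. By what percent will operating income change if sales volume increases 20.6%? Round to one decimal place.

+113.0%

At 52,720 units, contribution = 52,720 × R$131.80 = R$6,948,496.00.
Subtracting fixed costs: EBIT = R$6,948,496.00 − R$5,681,900 = R$1,266,596.00.
DOL = contribution ÷ EBIT = R$6,948,496.00 ÷ R$1,266,596.00 = 5.4860.
%ΔEBIT = DOL × %ΔSales = 5.4860 × +20.6% = +113.0%.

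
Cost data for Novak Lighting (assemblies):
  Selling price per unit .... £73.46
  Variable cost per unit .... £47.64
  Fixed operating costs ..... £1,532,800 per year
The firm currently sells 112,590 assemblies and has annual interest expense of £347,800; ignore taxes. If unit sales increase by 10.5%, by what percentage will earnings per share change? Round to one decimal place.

Total contribution margin = 112,590 × £25.82 = £2,907,073.80.
EBIT = £2,907,073.80 − £1,532,800 = £1,374,273.80.
Interest = £347,800.00, so EBIT − I = £1,026,473.80.
Degree of combined leverage = contribution ÷ (EBIT − I) = £2,907,073.80 ÷ £1,026,473.80 = 2.8321.
%ΔEPS = DCL × %ΔSales = 2.8321 × +10.5% = +29.7%.

+29.7%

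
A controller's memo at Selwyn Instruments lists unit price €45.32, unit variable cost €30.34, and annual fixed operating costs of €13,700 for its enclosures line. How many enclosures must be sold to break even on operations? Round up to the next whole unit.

Each unit contributes €45.32 − €30.34 = €14.98.
Units to break even: €13,700 ÷ €14.98 = 914.55, rounded up to 915.

915 enclosures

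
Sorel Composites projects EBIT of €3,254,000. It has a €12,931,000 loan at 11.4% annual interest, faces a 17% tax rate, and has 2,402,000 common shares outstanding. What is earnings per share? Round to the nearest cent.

€0.62

Interest = €1,474,134.00, so EBT = €3,254,000 − €1,474,134.00 = €1,779,866.00.
After tax at 17%: net income = €1,779,866.00 × 0.83 = €1,477,288.78.
Per share: €1,477,288.78 / 2,402,000 shares = €0.62.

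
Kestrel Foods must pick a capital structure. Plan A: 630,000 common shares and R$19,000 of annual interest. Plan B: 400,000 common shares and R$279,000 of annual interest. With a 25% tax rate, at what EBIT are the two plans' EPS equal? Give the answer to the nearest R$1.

Set EPS_A = EPS_B: (EBIT − R$19,000)(1 − 0.25) ÷ 630,000 = (EBIT − R$279,000)(1 − 0.25) ÷ 400,000.
Cancelling (1 − t) and cross-multiplying: 400,000·(EBIT − 19,000) = 630,000·(EBIT − 279,000).
EBIT × (630,000 − 400,000) = 279,000 × 630,000 − 19,000 × 400,000 = 168,170,000,000, so EBIT = 168,170,000,000 ÷ 230,000 = 731,173.91.

R$731,174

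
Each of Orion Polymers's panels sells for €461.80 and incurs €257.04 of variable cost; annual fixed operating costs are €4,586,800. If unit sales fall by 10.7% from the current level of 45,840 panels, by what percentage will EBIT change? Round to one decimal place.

Contribution at this volume is 45,840 × €204.76 = €9,386,198.40.
EBIT = €9,386,198.40 − €4,586,800 = €4,799,398.40.
DOL = contribution ÷ EBIT = €9,386,198.40 ÷ €4,799,398.40 = 1.9557.
So EBIT moves 1.9557 × (-10.7%) = -20.9%.

-20.9%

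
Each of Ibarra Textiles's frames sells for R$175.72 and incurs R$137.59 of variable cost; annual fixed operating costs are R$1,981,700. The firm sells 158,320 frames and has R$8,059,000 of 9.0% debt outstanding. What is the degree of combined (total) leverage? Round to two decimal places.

1.81

Total contribution margin = 158,320 × R$38.13 = R$6,036,741.60.
Subtracting fixed costs: EBIT = R$6,036,741.60 − R$1,981,700 = R$4,055,041.60. Interest = R$725,310.00.
DOL = R$6,036,741.60 ÷ R$4,055,041.60 = 1.4887; DFL = R$4,055,041.60 ÷ R$3,329,731.60 = 1.2178.
Combined leverage = 1.4887 × 1.2178 = 1.8129.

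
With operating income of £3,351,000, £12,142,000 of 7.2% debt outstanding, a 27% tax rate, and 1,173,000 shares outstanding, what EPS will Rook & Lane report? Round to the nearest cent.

£1.54

Pre-tax income = £3,351,000 − £874,224.00 = £2,476,776.00.
Net income = £2,476,776.00 × (1 − 0.27) = £1,808,046.48.
EPS = £1,808,046.48 ÷ 1,173,000 = £1.54.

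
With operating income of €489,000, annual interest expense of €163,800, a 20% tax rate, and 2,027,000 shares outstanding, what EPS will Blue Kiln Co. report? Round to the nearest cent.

Interest = €163,800.00, so EBT = €489,000 − €163,800.00 = €325,200.00.
After tax at 20%: net income = €325,200.00 × 0.80 = €260,160.00.
Per share: €260,160.00 / 2,027,000 shares = €0.13.

€0.13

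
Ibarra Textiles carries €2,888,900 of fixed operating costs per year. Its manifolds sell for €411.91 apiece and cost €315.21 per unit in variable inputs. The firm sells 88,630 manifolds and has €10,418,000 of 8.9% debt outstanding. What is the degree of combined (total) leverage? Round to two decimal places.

At 88,630 units, contribution = 88,630 × €96.70 = €8,570,521.00.
Operating income = contribution − fixed costs = €8,570,521.00 − €2,888,900 = €5,681,621.00. Interest = €927,202.00.
DOL = €8,570,521.00 ÷ €5,681,621.00 = 1.5085; DFL = €5,681,621.00 ÷ €4,754,419.00 = 1.1950.
DCL = DOL × DFL = 1.5085 × 1.1950 = 1.8027.

1.80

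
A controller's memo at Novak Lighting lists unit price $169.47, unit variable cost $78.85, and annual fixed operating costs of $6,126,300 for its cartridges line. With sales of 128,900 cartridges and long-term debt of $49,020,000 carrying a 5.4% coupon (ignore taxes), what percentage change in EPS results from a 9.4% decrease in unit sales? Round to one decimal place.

-37.8%

Total contribution margin = 128,900 × $90.62 = $11,680,918.00.
EBIT = $11,680,918.00 − $6,126,300 = $5,554,618.00.
Interest = $2,647,080.00, so EBIT − I = $2,907,538.00.
DCL = total CM / (EBIT − I) = $11,680,918.00 / $2,907,538.00 = 4.0175.
EPS therefore changes by 4.0175 × (-9.4%) = -37.8%.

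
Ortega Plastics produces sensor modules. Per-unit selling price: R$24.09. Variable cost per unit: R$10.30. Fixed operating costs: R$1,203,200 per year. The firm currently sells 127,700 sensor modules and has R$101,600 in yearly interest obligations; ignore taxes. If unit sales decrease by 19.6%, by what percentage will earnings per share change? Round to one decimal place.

At 127,700 units, contribution = 127,700 × R$13.79 = R$1,760,983.00.
EBIT = R$1,760,983.00 − R$1,203,200 = R$557,783.00.
Interest = R$101,600.00, so EBIT − I = R$456,183.00.
Degree of combined leverage = contribution ÷ (EBIT − I) = R$1,760,983.00 ÷ R$456,183.00 = 3.8603.
%ΔEPS = DCL × %ΔSales = 3.8603 × -19.6% = -75.7%.

-75.7%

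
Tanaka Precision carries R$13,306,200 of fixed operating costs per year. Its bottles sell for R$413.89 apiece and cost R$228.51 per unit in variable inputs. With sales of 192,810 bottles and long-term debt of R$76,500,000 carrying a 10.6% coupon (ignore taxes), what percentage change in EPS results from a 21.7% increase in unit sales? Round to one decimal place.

At 192,810 units, contribution = 192,810 × R$185.38 = R$35,743,117.80.
EBIT = R$35,743,117.80 − R$13,306,200 = R$22,436,917.80.
Interest = R$8,109,000.00, so EBIT − I = R$14,327,917.80.
DCL = total CM / (EBIT − I) = R$35,743,117.80 / R$14,327,917.80 = 2.4946.
%ΔEPS = DCL × %ΔSales = 2.4946 × +21.7% = +54.1%.

+54.1%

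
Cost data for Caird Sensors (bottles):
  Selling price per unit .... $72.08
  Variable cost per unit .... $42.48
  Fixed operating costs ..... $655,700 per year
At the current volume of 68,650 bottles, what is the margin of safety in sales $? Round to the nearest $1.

Unit CM = price − variable cost = $72.08 − $42.48 = $29.60. Break-even units = $655,700 ÷ $29.60 = 22,152.03; break-even revenue = 22,152.03 × $72.08 = $1,596,718.11.
Actual sales revenue = 68,650 × $72.08 = $4,948,292.00.
Margin of safety = $4,948,292.00 − $1,596,718.11 = $3,351,574.

$3,351,574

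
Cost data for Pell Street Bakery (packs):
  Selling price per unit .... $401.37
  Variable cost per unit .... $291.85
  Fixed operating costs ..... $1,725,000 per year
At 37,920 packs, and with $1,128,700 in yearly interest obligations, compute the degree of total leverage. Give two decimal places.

Contribution at this volume is 37,920 × $109.52 = $4,152,998.40.
Operating income = contribution − fixed costs = $4,152,998.40 − $1,725,000 = $2,427,998.40. Interest = $1,128,700.00, so EBIT − I = $1,299,298.40.
DCL = contribution ÷ (EBIT − I) = $4,152,998.40 ÷ $1,299,298.40 = 3.1963.

3.20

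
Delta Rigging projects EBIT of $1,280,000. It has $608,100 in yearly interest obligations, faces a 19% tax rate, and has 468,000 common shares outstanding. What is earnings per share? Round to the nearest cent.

$1.16

Interest = $608,100.00, so EBT = $1,280,000 − $608,100.00 = $671,900.00.
Net income = $671,900.00 × (1 − 0.19) = $544,239.00.
EPS = $544,239.00 ÷ 468,000 = $1.16.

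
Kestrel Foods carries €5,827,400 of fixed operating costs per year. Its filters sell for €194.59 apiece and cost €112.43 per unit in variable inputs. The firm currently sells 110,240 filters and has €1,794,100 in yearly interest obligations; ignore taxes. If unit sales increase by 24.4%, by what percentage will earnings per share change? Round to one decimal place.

Contribution at this volume is 110,240 × €82.16 = €9,057,318.40.
Operating income = contribution − fixed costs = €9,057,318.40 − €5,827,400 = €3,229,918.40.
After interest of €1,794,100.00, pre-tax earnings = €1,435,818.40.
DCL = total CM / (EBIT − I) = €9,057,318.40 / €1,435,818.40 = 6.3081.
%ΔEPS = DCL × %ΔSales = 6.3081 × +24.4% = +153.9%.

+153.9%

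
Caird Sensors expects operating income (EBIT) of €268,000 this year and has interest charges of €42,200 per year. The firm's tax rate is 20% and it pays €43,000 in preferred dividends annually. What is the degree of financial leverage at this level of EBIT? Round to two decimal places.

Interest = €42,200.00.
Pre-tax preferred-dividend burden = €43,000 ÷ (1 − 0.20) = €53,750.00.
DFL = EBIT ÷ [EBIT − I − D_p/(1−t)] = €268,000 ÷ [€268,000 − €42,200.00 − €53,750.00] = €268,000 ÷ €172,050.00 = 1.5577.

1.56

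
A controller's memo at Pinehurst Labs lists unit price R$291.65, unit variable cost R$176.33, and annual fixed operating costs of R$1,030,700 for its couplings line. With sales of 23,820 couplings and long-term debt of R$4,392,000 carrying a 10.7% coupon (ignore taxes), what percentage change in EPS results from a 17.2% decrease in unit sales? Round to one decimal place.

-37.9%

At 23,820 units, contribution = 23,820 × R$115.32 = R$2,746,922.40.
EBIT = R$2,746,922.40 − R$1,030,700 = R$1,716,222.40.
Interest = R$469,944.00, so EBIT − I = R$1,246,278.40.
DCL = total CM / (EBIT − I) = R$2,746,922.40 / R$1,246,278.40 = 2.2041.
%ΔEPS = DCL × %ΔSales = 2.2041 × -17.2% = -37.9%.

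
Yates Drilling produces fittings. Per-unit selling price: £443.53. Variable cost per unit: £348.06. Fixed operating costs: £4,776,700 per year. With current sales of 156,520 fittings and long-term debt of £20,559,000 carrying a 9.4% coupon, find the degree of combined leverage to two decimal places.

1.81

Total contribution margin = 156,520 × £95.47 = £14,942,964.40.
EBIT = £14,942,964.40 − £4,776,700 = £10,166,264.40. Interest = £1,932,546.00.
DOL = £14,942,964.40 ÷ £10,166,264.40 = 1.4699; DFL = £10,166,264.40 ÷ £8,233,718.40 = 1.2347.
DCL = DOL × DFL = 1.4699 × 1.2347 = 1.8149.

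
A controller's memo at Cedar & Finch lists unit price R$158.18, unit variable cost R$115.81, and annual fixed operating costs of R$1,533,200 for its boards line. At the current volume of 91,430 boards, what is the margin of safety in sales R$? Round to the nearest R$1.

Each unit contributes R$158.18 − R$115.81 = R$42.37. Break-even units = R$1,533,200 ÷ R$42.37 = 36,185.98; break-even revenue = 36,185.98 × R$158.18 = R$5,723,898.42.
Current sales = 91,430 × R$158.18 = R$14,462,397.40.
Margin of safety = R$14,462,397.40 − R$5,723,898.42 = R$8,738,499.

R$8,738,499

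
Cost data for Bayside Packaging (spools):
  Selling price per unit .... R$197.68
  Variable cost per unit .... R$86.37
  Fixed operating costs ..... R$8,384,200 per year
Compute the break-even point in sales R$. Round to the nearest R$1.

CM per unit = R$197.68 − R$86.37 = R$111.31; CM ratio = R$111.31 / R$197.68 = 0.5631.
Break-even revenue = fixed costs × price ÷ CM = R$8,384,200 × R$197.68 ÷ R$111.31 = R$14,889,845.

R$14,889,845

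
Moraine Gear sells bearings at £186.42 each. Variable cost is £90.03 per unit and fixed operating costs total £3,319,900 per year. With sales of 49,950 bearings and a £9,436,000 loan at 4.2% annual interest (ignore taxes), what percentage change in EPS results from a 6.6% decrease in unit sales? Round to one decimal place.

-28.9%

Contribution at this volume is 49,950 × £96.39 = £4,814,680.50.
EBIT = £4,814,680.50 − £3,319,900 = £1,494,780.50.
Interest = £396,312.00, so EBIT − I = £1,098,468.50.
Degree of combined leverage = contribution ÷ (EBIT − I) = £4,814,680.50 ÷ £1,098,468.50 = 4.3831.
%ΔEPS = DCL × %ΔSales = 4.3831 × -6.6% = -28.9%.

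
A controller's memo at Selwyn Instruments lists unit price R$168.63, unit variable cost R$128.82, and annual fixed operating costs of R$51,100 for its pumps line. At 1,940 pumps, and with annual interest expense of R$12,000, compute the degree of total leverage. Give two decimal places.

5.47

At 1,940 units, contribution = 1,940 × R$39.81 = R$77,231.40.
Subtracting fixed costs: EBIT = R$77,231.40 − R$51,100 = R$26,131.40. Interest = R$12,000.00, so EBIT − I = R$14,131.40.
Degree of total leverage = total CM / (EBIT − interest) = R$77,231.40 / R$14,131.40 = 5.4652.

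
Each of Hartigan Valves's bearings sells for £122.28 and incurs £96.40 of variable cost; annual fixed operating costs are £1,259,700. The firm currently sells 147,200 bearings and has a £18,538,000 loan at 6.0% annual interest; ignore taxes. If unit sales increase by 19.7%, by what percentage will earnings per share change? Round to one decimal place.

Contribution at this volume is 147,200 × £25.88 = £3,809,536.00.
Subtracting fixed costs: EBIT = £3,809,536.00 − £1,259,700 = £2,549,836.00.
After interest of £1,112,280.00, pre-tax earnings = £1,437,556.00.
Degree of combined leverage = contribution ÷ (EBIT − I) = £3,809,536.00 ÷ £1,437,556.00 = 2.6500.
%ΔEPS = DCL × %ΔSales = 2.6500 × +19.7% = +52.2%.

+52.2%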